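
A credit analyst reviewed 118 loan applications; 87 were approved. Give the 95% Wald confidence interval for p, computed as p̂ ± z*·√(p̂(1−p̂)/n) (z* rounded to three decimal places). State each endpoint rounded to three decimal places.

(0.658, 0.817)

p̂ = 87/118 = 0.73729.
Standard error of p̂: √(0.193694/118) = √0.001641477 = 0.040515.
z* = 1.960 at the 95% level.
Margin = 1.960·0.040515 = 0.07941.
CI: 0.73729 ± 0.07941 = (0.658, 0.817).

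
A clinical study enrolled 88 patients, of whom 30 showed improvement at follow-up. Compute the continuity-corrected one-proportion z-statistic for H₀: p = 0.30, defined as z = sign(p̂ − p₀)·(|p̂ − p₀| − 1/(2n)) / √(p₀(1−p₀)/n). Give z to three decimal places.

p̂ = 30/88 = 0.34091. p̂ − p₀ = 0.040909.
Continuity correction 1/(2n) = 1/176 = 0.005682.
Corrected numerator: |0.040909| − 0.005682 = 0.035227.
Under H₀, SE = √(p₀(1−p₀)/n) = √(0.30·0.70/88) = √0.002386364 = 0.048850.
z = +0.035227/0.048850 = 0.721.

z = 0.721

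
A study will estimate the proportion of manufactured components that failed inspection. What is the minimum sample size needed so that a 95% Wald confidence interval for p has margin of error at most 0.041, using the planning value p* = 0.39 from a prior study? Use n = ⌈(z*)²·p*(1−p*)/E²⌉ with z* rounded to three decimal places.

For 95% confidence, z* = 1.960.
p*(1−p*) = 0.39·0.61 = 0.2379.
Required n before rounding: 3.841600 × 0.2379 / 0.041² = 543.674.
⌈543.674⌉ = 544.

n = 544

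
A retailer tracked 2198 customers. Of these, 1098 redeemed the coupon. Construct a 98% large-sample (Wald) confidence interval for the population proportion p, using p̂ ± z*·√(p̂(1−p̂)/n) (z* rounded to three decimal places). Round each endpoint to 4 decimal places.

(0.4747, 0.5244)

p̂ = 1098/2198 = 0.49955.
Standard error of p̂: √(0.250000/2198) = √0.000113740 = 0.010665.
For 98% confidence, z* = 2.326.
Margin = 2.326·0.010665 = 0.02481.
Interval: 0.49955 ± 0.02481 → (0.4747, 0.5244).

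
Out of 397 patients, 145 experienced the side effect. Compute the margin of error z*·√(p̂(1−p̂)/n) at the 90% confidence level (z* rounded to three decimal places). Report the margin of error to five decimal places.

With x = 145 successes in n = 397, p̂ = 0.36524.
Standard error of p̂: √(0.231840/397) = √0.000583979 = 0.024166.
For 90% confidence, z* = 1.645.
So ME = 0.03975.

ME = 0.03975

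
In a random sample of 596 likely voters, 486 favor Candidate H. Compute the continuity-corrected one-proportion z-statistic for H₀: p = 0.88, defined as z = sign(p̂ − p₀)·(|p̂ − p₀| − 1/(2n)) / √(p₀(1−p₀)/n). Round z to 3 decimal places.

z = -4.787

p̂ = 486/596 = 0.81544. p̂ − p₀ = -0.064564.
Continuity correction 1/(2n) = 1/1192 = 0.000839.
Corrected numerator: |-0.064564| − 0.000839 = 0.063725.
SE₀ = √(0.88·0.12/596) = 0.013311.
z = −0.063725/0.013311 = -4.787.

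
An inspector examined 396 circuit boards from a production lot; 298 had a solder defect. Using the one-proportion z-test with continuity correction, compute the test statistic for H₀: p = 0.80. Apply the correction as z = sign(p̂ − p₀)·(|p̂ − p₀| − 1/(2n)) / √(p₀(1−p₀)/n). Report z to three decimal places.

z = -2.299

p̂ = 298/396 = 0.75253. p̂ − p₀ = -0.047475.
1/(2n) = 0.001263.
Corrected numerator: |-0.047475| − 0.001263 = 0.046212.
Null standard error: √(0.80·0.20/396) = √0.000404040 = 0.020101.
z = −0.046212/0.020101 = -2.299.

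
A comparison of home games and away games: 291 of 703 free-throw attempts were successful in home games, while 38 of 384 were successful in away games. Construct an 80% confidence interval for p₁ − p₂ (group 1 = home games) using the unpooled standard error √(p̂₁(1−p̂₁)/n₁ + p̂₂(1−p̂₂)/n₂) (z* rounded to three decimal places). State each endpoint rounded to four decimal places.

p̂₁ = 0.41394, p̂₂ = 0.09896, so the observed difference is 0.31498.
Unpooled SE = √(p̂₁(1−p̂₁)/n₁ + p̂₂(1−p̂₂)/n₂) = √(0.000345084 + 0.000232202) = 0.024027.
For 80% confidence, z* = 1.282. Margin = 1.282·0.024027 = 0.03080.
So the interval runs from 0.2842 to 0.3458.

(0.2842, 0.3458)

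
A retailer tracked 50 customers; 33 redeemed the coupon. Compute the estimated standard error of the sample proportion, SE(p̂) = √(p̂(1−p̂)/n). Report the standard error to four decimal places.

Sample proportion p̂ = 33/50 = 0.66000.
p̂(1−p̂) = 0.66000·0.34000 = 0.224400.
SE = √(0.224400/50) = √0.004488000 = 0.0670.

SE = 0.0670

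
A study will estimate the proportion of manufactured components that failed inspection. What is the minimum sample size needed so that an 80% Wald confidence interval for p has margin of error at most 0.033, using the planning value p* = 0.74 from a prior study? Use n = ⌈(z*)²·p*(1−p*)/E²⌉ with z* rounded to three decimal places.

n = 291

For 80% confidence, z* = 1.282.
p*(1−p*) = 0.74·0.26 = 0.1924.
(z*)²·p*(1−p*)/E² = 1.643524·0.1924/0.001089 = 290.371.
⌈290.371⌉ = 291.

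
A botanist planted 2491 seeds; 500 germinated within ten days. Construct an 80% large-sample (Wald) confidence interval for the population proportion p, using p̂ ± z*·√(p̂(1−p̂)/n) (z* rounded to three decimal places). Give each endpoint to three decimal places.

(0.190, 0.211)

Sample proportion p̂ = 500/2491 = 0.20072.
SE = √(p̂(1−p̂)/n) = √(0.160433/2491) = 0.008025.
For 80% confidence, z* = 1.282.
Margin of error: 1.282 × 0.008025 = 0.01029.
Interval: 0.20072 ± 0.01029 → (0.190, 0.211).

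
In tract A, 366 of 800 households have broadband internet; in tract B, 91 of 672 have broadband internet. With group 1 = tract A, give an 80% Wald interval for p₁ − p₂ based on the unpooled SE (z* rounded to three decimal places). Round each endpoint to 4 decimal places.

(0.2939, 0.3503)

p̂₁ = 0.45750, p̂₂ = 0.13542, so the observed difference is 0.32208.
Unpooled SE = √(p̂₁(1−p̂₁)/n₁ + p̂₂(1−p̂₂)/n₂) = √(0.000310242 + 0.000174225) = 0.022011.
For 80% confidence, z* = 1.282. Margin = 1.282·0.022011 = 0.02822.
CI: 0.32208 ± 0.02822 = (0.2939, 0.3503).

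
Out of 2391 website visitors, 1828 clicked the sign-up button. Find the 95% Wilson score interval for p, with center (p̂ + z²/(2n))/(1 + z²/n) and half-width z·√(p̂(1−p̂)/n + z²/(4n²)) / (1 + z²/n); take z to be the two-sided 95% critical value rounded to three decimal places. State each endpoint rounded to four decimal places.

(0.7471, 0.7811)

Here p̂ = 1828/2391 = 0.76453 and z = 1.960 (z² = 3.841600).
1 + z²/n = 1.001607.
Adjusted center: (0.76453 + z²/(2n))/1.001607 = 0.76411.
Radicand: p̂(1−p̂)/n + z²/(4n²) = 0.000075291 + 0.000000168 = 0.000075459.
Half-width = z·√(radicand)/denom = 1.960·0.008687/1.001607 = 0.01700.
So the interval runs from 0.7471 to 0.7811.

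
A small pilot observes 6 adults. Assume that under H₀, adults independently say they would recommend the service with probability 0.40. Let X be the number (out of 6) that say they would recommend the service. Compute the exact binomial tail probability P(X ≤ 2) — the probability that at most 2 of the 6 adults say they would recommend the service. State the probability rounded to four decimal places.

X ~ Binomial(n=6, p=0.40).
P(X ≤ 2) = C(6,0)·0.40^0·0.60^6 + C(6,1)·0.40^1·0.60^5 + C(6,2)·0.40^2·0.60^4.
= 0.046656 + 0.186624 + 0.311040 = 0.5443.

P = 0.5443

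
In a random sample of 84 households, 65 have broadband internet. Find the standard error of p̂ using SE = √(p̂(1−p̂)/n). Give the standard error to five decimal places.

SE = 0.04565

Sample proportion p̂ = 65/84 = 0.77381.
p̂(1−p̂) = 0.175028.
SE = √(0.175028/84) = 0.04565.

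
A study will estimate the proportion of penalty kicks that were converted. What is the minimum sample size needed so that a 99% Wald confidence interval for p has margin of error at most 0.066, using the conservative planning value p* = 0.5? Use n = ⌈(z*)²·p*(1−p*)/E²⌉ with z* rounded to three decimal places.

The 99% critical value is z* = 2.576.
p*(1−p*) = 0.2500.
(z*)²·p*(1−p*)/E² = 6.635776·0.2500/0.004356 = 380.841.
⌈380.841⌉ = 381.

n = 381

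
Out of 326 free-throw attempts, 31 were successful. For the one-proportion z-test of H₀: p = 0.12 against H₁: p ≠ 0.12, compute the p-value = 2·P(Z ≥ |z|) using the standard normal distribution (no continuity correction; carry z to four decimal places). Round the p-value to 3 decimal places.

Sample proportion p̂ = 31/326 = 0.09509.
Null standard error: √(0.12·0.88/326) = √0.000323926 = 0.017998.
Test statistic (full precision, shown to 4 dp): z = (31/326 − 0.12)/SE₀ ≈ -1.3839.
From the standard normal, 2·P(Z ≥ |z|) = 0.166.

p-value = 0.166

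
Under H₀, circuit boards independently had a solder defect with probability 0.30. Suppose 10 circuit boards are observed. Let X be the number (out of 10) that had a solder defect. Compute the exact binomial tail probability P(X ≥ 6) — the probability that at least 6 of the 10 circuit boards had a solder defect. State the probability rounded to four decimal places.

P = 0.0473

X is binomial with n = 10 and p = 0.30.
P(X ≥ 6) = Σ_{j=6}^{10} C(10,j)·0.30^j·0.70^{10−j}.
= 0.036757 + 0.009002 + 0.001447 + 0.000138 + 0.000006 = 0.0473.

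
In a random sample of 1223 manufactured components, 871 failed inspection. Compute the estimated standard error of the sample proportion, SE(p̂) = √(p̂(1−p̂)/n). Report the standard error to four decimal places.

SE = 0.0129

Sample proportion p̂ = 871/1223 = 0.71218.
p̂(1−p̂) = 0.204980.
Dividing by n and taking the root: √0.000167604 = 0.0129.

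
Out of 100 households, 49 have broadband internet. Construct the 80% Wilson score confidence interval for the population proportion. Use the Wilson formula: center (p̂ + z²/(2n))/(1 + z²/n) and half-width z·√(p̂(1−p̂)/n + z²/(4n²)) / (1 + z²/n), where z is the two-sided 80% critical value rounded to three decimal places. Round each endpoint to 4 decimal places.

(0.4266, 0.5537)

Here p̂ = 49/100 = 0.49000 and z = 1.282 (z² = 1.643524).
1 + z²/n = 1.016435.
Center = (0.49000 + 0.008218)/1.016435 = 0.49016.
Radicand: p̂(1−p̂)/n + z²/(4n²) = 0.002499000 + 0.000041088 = 0.002540088.
Half-width = z·√(radicand)/denom = 1.282·0.050399/1.016435 = 0.06357.
CI: 0.49016 ± 0.06357 = (0.4266, 0.5537).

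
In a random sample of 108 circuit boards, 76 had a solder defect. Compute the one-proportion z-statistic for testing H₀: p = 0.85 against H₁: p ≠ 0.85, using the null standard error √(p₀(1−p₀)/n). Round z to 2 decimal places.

z = -4.26

Sample proportion p̂ = 76/108 = 0.70370.
Null standard error: √(0.85·0.15/108) = √0.001180556 = 0.034359.
z = (0.70370 − 0.85)/0.034359 = -0.14630/0.034359 = -4.26.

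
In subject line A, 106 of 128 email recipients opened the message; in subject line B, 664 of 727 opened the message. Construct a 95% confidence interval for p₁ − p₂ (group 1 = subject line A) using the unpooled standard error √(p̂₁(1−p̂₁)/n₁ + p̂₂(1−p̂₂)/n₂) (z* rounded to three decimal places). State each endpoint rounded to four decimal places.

(-0.1537, -0.0167)

p̂₁ = 0.82812, p̂₂ = 0.91334, so the observed difference is -0.08522.
SE = √(0.001111984 + 0.000108869) = √0.001220853 = 0.034941.
z* = 1.960 at the 95% level. Margin = 1.960·0.034941 = 0.06848.
So the interval runs from -0.1537 to -0.0167.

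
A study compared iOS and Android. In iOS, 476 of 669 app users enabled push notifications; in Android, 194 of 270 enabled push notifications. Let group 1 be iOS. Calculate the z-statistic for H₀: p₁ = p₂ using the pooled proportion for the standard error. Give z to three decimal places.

z = -0.215

p̂₁ = 476/669 = 0.71151, p̂₂ = 194/270 = 0.71852.
Pooling: p̂ = 670/939 = 0.71353.
Pooled SE = √[0.2044071·0.00519847] ≈ 0.032598.
z = -0.00701/0.032598 = -0.215.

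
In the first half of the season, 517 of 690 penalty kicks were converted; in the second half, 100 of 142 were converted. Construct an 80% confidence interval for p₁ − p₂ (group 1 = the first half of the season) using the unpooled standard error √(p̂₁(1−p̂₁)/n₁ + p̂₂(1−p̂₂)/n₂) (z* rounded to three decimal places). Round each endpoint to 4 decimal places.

(-0.0084, 0.0985)

p̂₁ = 0.74928, p̂₂ = 0.70423, so the observed difference is 0.04505.
Unpooled SE = √(p̂₁(1−p̂₁)/n₁ + p̂₂(1−p̂₂)/n₂) = √(0.000272263 + 0.001466845) = 0.041703.
z* = 1.282 at the 80% level. Margin of error = 0.05346.
CI: 0.04505 ± 0.05346 = (-0.0084, 0.0985).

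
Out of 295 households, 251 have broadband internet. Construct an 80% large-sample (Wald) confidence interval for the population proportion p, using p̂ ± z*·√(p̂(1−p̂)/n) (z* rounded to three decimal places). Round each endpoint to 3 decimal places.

The sample proportion is 251/295 = 0.85085.
SE = √(p̂(1−p̂)/n) = √(0.126906/295) = 0.020741.
The 80% critical value is z* = 1.282.
Margin of error: 1.282 × 0.020741 = 0.02659.
CI: 0.85085 ± 0.02659 = (0.824, 0.877).

(0.824, 0.877)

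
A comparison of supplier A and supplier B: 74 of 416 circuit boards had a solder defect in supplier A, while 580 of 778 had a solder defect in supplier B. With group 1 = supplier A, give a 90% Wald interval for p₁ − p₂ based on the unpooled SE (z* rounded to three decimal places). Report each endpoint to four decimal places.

p̂₁ = 74/416 = 0.17788, p̂₂ = 580/778 = 0.74550; p̂₁ − p̂₂ = -0.56762.
Unpooled SE = √(p̂₁(1−p̂₁)/n₁ + p̂₂(1−p̂₂)/n₂) = √(0.000351542 + 0.000243868) = 0.024401.
The 90% critical value is z* = 1.645. Margin = 1.645·0.024401 = 0.04014.
CI: -0.56762 ± 0.04014 = (-0.6078, -0.5275).

(-0.6078, -0.5275)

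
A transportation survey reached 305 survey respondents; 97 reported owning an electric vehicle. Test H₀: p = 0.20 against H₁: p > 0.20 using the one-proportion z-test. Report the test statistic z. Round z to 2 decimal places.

z = 5.15

The sample proportion is 97/305 = 0.31803.
Under H₀, SE = √(p₀(1−p₀)/n) = √(0.20·0.80/305) = √0.000524590 = 0.022904.
z = (0.31803 − 0.20)/0.022904 = 0.11803/0.022904 = 5.15.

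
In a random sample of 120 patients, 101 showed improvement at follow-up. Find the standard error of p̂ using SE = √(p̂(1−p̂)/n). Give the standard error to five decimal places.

SE = 0.03332

With x = 101 successes in n = 120, p̂ = 0.84167.
p̂(1−p̂) = 0.133262.
SE = √(0.133262/120) = 0.03332.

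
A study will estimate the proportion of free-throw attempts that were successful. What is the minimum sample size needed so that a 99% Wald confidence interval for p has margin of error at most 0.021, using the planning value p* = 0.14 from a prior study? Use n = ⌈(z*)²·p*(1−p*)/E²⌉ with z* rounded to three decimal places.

n = 1812

z* = 2.576 at the 99% level.
p*(1−p*) = 0.1204.
(z*)²·p*(1−p*)/E² = 6.635776·0.1204/0.000441 = 1811.672.
Rounding up, n = 1812.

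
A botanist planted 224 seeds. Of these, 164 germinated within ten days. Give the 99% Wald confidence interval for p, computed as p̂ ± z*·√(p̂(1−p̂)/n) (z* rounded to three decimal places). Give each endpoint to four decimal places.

With x = 164 successes in n = 224, p̂ = 0.73214.
Standard error of p̂: √(0.196110/224) = √0.000875490 = 0.029589.
The 99% critical value is z* = 2.576.
Margin = 2.576·0.029589 = 0.07622.
CI: 0.73214 ± 0.07622 = (0.6559, 0.8084).

(0.6559, 0.8084)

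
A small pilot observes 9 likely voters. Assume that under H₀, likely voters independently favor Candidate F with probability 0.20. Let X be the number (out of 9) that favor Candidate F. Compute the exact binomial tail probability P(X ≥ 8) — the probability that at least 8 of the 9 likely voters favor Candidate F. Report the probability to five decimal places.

X ~ Binomial(n=9, p=0.20).
P(X ≥ 8) = C(9,8)·0.20^8·0.80^1 + C(9,9)·0.20^9·0.80^0.
= 0.000018 + 0.000001 = 0.00002.

P = 0.00002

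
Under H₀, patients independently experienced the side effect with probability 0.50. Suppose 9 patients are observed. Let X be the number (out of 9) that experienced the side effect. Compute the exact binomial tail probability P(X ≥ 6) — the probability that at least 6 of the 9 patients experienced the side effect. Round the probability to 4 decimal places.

X ~ Binomial(n=9, p=0.50).
P(X ≥ 6) = C(9,6)·0.50^6·0.50^3 + C(9,7)·0.50^7·0.50^2 + C(9,8)·0.50^8·0.50^1 + C(9,9)·0.50^9·0.50^0.
= 0.164062 + 0.070312 + 0.017578 + 0.001953 = 0.2539.

P = 0.2539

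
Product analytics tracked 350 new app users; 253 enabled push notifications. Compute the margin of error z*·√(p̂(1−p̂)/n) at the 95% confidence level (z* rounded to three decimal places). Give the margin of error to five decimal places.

ME = 0.04689

Sample proportion p̂ = 253/350 = 0.72286.
SE = √(p̂(1−p̂)/n) = √(0.200335/350) = 0.023925.
For 95% confidence, z* = 1.960.
ME = 1.960·0.023925 = 0.04689.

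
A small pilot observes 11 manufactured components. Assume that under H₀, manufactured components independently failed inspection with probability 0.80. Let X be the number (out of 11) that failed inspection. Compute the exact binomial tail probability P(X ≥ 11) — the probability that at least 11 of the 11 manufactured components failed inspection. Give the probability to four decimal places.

X ~ Binomial(n=11, p=0.80).
P(X ≥ 11) = C(11,11)·0.80^11·0.20^0.
= 0.085899 = 0.0859.

P = 0.0859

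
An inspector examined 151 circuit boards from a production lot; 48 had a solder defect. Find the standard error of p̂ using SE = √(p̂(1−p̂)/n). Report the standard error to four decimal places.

SE = 0.0379

p̂ = 48/151 = 0.31788.
p̂(1−p̂) = 0.216832.
Dividing by n and taking the root: √0.001435974 = 0.0379.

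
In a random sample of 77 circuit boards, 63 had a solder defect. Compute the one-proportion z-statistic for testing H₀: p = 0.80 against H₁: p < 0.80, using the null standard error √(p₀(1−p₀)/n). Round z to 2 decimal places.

p̂ = 63/77 = 0.81818.
Under H₀, SE = √(p₀(1−p₀)/n) = √(0.80·0.20/77) = √0.002077922 = 0.045584.
z = (p̂ − p₀)/SE = (0.81818 − 0.80)/0.045584 = 0.40.

z = 0.40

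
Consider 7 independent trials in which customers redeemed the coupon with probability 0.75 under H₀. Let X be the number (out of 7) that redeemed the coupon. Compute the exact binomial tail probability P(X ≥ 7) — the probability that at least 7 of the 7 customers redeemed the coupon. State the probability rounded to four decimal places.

X ~ Binomial(n=7, p=0.75).
P(X ≥ 7) = C(7,7)·0.75^7·0.25^0.
= 0.133484 = 0.1335.

P = 0.1335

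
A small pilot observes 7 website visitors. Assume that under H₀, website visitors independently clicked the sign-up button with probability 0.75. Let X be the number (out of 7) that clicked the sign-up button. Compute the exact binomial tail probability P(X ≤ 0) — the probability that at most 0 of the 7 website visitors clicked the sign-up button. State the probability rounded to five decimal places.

X is binomial with n = 7 and p = 0.75.
P(X ≤ 0) = C(7,0)·0.75^0·0.25^7.
= 0.000061 = 0.00006.

P = 0.00006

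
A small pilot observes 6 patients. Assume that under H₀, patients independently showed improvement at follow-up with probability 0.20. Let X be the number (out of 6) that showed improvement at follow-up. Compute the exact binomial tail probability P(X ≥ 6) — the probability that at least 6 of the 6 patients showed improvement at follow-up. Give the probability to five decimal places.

P = 0.00006

X is binomial with n = 6 and p = 0.20.
P(X ≥ 6) = C(6,6)·0.20^6·0.80^0.
= 0.000064 = 0.00006.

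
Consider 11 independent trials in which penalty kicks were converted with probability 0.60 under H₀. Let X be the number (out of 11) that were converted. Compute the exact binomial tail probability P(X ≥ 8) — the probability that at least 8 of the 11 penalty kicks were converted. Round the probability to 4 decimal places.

P = 0.2963

X is binomial with n = 11 and p = 0.60.
P(X ≥ 8) = C(11,8)·0.60^8·0.40^3 + C(11,9)·0.60^9·0.40^2 + C(11,10)·0.60^10·0.40^1 + C(11,11)·0.60^11·0.40^0.
= 0.177367 + 0.088684 + 0.026605 + 0.003628 = 0.2963.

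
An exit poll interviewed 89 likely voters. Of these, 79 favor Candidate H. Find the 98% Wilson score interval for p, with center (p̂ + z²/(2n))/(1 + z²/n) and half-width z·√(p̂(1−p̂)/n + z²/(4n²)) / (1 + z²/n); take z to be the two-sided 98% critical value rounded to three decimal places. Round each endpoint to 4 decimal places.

(0.7866, 0.9442)

p̂ = 79/89 = 0.88764; z = 2.326, so z² = 5.410276.
1 + z²/n = 1.060790.
Center = (0.88764 + 0.030395)/1.060790 = 0.86543.
Radicand: p̂(1−p̂)/n + z²/(4n²) = 0.001120617 + 0.000170757 = 0.001291374.
Half-width = z·√(radicand)/denom = 2.326·0.035936/1.060790 = 0.07880.
Interval: 0.86543 ± 0.07880 → (0.7866, 0.9442).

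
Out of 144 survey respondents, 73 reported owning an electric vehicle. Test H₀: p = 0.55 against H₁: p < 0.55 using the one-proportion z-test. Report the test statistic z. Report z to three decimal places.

z = -1.039

The sample proportion is 73/144 = 0.50694.
SE₀ = √(0.55·0.45/144) = 0.041458.
z = (0.50694 − 0.55)/0.041458 = -0.04306/0.041458 = -1.039.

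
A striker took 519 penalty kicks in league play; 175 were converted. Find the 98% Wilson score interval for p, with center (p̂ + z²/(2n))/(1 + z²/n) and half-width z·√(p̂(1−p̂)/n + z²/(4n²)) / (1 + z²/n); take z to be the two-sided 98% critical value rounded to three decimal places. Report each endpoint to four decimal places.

p̂ = 175/519 = 0.33719; z = 2.326, so z² = 5.410276.
1 + z²/n = 1.010424.
Adjusted center: (0.33719 + z²/(2n))/1.010424 = 0.33887.
Radicand: p̂(1−p̂)/n + z²/(4n²) = 0.000430620 + 0.000005021 = 0.000435641.
Half-width = z·√(radicand)/denom = 2.326·0.020872/1.010424 = 0.04805.
CI: 0.33887 ± 0.04805 = (0.2908, 0.3869).

(0.2908, 0.3869)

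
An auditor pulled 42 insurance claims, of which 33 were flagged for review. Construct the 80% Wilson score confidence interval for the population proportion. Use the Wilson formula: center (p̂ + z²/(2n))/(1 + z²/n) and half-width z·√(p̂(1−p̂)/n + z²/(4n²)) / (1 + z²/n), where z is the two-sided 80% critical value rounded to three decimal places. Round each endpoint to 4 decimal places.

Here p̂ = 33/42 = 0.78571 and z = 1.282 (z² = 1.643524).
1 + z²/n = 1.039132.
Adjusted center: (0.78571 + z²/(2n))/1.039132 = 0.77495.
Radicand: p̂(1−p̂)/n + z²/(4n²) = 0.004008746 + 0.000232926 = 0.004241672.
Half-width = z·√(radicand)/denom = 1.282·0.065128/1.039132 = 0.08035.
CI: 0.77495 ± 0.08035 = (0.6946, 0.8553).

(0.6946, 0.8553)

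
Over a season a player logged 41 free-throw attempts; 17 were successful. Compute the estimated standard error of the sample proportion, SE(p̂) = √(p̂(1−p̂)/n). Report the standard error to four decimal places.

SE = 0.0769

p̂ = 17/41 = 0.41463.
p̂(1−p̂) = 0.242712.
Dividing by n and taking the root: √0.005919805 = 0.0769.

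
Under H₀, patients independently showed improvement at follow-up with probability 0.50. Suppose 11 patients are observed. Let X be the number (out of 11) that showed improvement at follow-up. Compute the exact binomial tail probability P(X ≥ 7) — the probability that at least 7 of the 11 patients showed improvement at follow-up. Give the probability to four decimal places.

P = 0.2744

X ~ Binomial(n=11, p=0.50).
P(X ≥ 7) = Σ_{j=7}^{11} C(11,j)·0.50^j·0.50^{11−j}.
= 0.161133 + 0.080566 + 0.026855 + 0.005371 + 0.000488 = 0.2744.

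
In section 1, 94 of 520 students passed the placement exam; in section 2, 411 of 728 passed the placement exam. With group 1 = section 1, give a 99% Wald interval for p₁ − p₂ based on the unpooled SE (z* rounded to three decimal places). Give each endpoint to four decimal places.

(-0.4481, -0.3195)

p̂₁ = 0.18077, p̂₂ = 0.56456, so the observed difference is -0.38379.
SE = √(0.000284792 + 0.000337681) = √0.000622473 = 0.024949.
z* = 2.576 at the 99% level. Margin = 2.576·0.024949 = 0.06427.
Interval: -0.38379 ± 0.06427 → (-0.4481, -0.3195).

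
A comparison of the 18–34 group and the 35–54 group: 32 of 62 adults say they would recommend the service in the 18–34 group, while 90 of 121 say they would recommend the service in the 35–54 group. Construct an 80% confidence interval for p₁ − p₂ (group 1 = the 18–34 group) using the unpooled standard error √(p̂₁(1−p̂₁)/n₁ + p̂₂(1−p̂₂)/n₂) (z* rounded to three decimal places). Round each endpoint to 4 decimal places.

(-0.3236, -0.1317)

p̂₁ = 0.51613, p̂₂ = 0.74380, so the observed difference is -0.22767.
SE = √(0.004028062 + 0.001574882) = √0.005602944 = 0.074853.
z* = 1.282 at the 80% level. Margin of error = 0.09596.
CI: -0.22767 ± 0.09596 = (-0.3236, -0.1317).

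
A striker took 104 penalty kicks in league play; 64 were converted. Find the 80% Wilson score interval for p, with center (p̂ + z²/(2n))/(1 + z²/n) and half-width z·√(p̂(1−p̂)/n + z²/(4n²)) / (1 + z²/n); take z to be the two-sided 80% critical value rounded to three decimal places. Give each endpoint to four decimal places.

(0.5529, 0.6743)

p̂ = 64/104 = 0.61538; z = 1.282, so z² = 1.643524.
Denominator 1 + z²/n = 1 + 1.643524/104 = 1.015803.
Center = (0.61538 + 0.007902)/1.015803 = 0.61359.
Radicand: p̂(1−p̂)/n + z²/(4n²) = 0.002275831 + 0.000037988 = 0.002313819.
Half-width = 1.282·√0.002313819/1.015803 = 0.06071.
Interval: 0.61359 ± 0.06071 → (0.5529, 0.6743).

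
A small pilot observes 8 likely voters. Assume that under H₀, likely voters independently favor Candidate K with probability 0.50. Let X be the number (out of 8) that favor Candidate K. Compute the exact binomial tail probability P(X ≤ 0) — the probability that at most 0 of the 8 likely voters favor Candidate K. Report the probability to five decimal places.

X ~ Binomial(n=8, p=0.50).
P(X ≤ 0) = C(8,0)·0.50^0·0.50^8.
= 0.003906 = 0.00391.

P = 0.00391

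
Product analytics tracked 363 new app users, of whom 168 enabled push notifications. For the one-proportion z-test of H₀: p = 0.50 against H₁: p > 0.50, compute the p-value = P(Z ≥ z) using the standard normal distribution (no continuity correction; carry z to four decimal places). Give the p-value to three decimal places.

With x = 168 successes in n = 363, p̂ = 0.46281.
SE₀ = √(0.50·0.50/363) = 0.026243.
Test statistic (full precision, shown to 4 dp): z = (168/363 − 0.50)/SE₀ ≈ -1.4171.
From the standard normal, P(Z ≥ z) = 0.922.

p-value = 0.922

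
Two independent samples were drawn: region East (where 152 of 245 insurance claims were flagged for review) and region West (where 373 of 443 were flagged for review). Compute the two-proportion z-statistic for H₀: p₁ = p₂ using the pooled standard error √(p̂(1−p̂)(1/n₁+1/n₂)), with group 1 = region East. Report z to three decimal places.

z = -6.545

p̂₁ = 152/245 = 0.62041, p̂₂ = 373/443 = 0.84199.
Pooling: p̂ = 525/688 = 0.76308.
Pooled SE = √[0.1807882·0.00633897] ≈ 0.033853.
z = -0.22158/0.033853 = -6.545.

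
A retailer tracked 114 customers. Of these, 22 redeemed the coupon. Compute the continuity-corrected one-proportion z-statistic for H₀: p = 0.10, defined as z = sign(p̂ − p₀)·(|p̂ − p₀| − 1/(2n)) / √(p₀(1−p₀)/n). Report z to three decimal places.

z = 3.153

Sample proportion p̂ = 22/114 = 0.19298. p̂ − p₀ = 0.092982.
1/(2n) = 0.004386.
Corrected numerator: |0.092982| − 0.004386 = 0.088596.
Null standard error: √(0.10·0.90/114) = √0.000789474 = 0.028098.
z = +0.088596/0.028098 = 3.153.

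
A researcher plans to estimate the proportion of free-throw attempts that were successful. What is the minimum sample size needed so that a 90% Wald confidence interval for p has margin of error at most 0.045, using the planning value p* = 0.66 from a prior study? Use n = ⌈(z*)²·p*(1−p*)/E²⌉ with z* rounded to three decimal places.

n = 300

For 90% confidence, z* = 1.645.
p*(1−p*) = 0.2244.
Required n before rounding: 2.706025 × 0.2244 / 0.045² = 299.868.
⌈299.868⌉ = 300.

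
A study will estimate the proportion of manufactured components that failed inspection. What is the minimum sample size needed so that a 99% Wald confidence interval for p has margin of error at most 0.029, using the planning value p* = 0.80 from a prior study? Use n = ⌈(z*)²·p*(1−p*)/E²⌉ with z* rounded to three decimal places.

n = 1263

The 99% critical value is z* = 2.576.
p*(1−p*) = 0.1600.
(z*)²·p*(1−p*)/E² = 6.635776·0.1600/0.000841 = 1262.454.
Rounding up, n = 1263.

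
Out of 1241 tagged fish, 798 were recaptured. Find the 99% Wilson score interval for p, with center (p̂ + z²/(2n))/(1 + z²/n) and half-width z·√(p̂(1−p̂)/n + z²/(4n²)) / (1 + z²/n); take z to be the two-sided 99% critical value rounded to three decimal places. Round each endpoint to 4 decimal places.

Here p̂ = 798/1241 = 0.64303 and z = 2.576 (z² = 6.635776).
Denominator 1 + z²/n = 1 + 6.635776/1241 = 1.005347.
Adjusted center: (0.64303 + z²/(2n))/1.005347 = 0.64227.
Radicand: p̂(1−p̂)/n + z²/(4n²) = 0.000184966 + 0.000001077 = 0.000186043.
Half-width = 2.576·√0.000186043/1.005347 = 0.03495.
So the interval runs from 0.6073 to 0.6772.

(0.6073, 0.6772)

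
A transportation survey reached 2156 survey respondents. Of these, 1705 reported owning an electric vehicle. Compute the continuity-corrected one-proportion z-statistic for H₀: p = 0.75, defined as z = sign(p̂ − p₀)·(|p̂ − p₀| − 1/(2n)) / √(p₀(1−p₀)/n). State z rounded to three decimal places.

z = 4.352

With x = 1705 successes in n = 2156, p̂ = 0.79082. p̂ − p₀ = 0.040816.
1/(2n) = 0.000232.
Corrected numerator: |0.040816| − 0.000232 = 0.040584.
SE₀ = √(0.75·0.25/2156) = 0.009326.
z = +0.040584/0.009326 = 4.352.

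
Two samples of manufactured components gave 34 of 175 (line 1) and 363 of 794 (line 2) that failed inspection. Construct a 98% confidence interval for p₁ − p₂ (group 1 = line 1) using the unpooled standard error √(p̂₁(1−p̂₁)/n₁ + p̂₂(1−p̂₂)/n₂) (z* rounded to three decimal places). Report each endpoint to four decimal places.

p̂₁ = 0.19429, p̂₂ = 0.45718, so the observed difference is -0.26289.
Unpooled SE = √(p̂₁(1−p̂₁)/n₁ + p̂₂(1−p̂₂)/n₂) = √(0.000894507 + 0.000312552) = 0.034743.
The 98% critical value is z* = 2.326. Margin of error = 0.08081.
So the interval runs from -0.3437 to -0.1821.

(-0.3437, -0.1821)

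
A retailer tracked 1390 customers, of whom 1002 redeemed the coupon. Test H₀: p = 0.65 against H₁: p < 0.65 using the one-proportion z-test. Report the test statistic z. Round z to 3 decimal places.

z = 5.539

p̂ = 1002/1390 = 0.72086.
SE₀ = √(0.65·0.35/1390) = 0.012793.
z = (0.72086 − 0.65)/0.012793 = 0.07086/0.012793 = 5.539.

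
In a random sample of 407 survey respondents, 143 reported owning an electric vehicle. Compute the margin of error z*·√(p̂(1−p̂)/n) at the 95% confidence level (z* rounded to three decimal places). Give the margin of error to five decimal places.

ME = 0.04638

With x = 143 successes in n = 407, p̂ = 0.35135.
Standard error of p̂: √(0.227904/407) = √0.000559960 = 0.023663.
z* = 1.960 at the 95% level.
ME = 1.960·0.023663 = 0.04638.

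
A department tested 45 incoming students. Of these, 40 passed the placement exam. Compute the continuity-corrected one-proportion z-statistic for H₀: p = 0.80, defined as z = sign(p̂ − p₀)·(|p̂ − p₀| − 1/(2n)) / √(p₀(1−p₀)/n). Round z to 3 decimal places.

z = 1.304

Sample proportion p̂ = 40/45 = 0.88889. p̂ − p₀ = 0.088889.
1/(2n) = 0.011111.
Corrected numerator: |0.088889| − 0.011111 = 0.077778.
Null standard error: √(0.80·0.20/45) = √0.003555556 = 0.059628.
z = (+)0.077778/0.059628 = 1.304.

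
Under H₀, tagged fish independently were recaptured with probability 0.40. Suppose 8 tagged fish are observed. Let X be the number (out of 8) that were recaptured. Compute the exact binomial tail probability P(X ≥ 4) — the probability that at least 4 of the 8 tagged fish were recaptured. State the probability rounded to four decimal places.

P = 0.4059

X is binomial with n = 8 and p = 0.40.
P(X ≥ 4) = Σ_{j=4}^{8} C(8,j)·0.40^j·0.60^{8−j}.
= 0.232243 + 0.123863 + 0.041288 + 0.007864 + 0.000655 = 0.4059.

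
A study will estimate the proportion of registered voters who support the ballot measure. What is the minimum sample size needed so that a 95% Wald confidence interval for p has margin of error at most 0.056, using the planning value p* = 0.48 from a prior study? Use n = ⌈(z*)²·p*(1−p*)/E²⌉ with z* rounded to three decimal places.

z* = 1.960 at the 95% level.
p*(1−p*) = 0.2496.
Required n before rounding: 3.841600 × 0.2496 / 0.056² = 305.760.
⌈305.760⌉ = 306.

n = 306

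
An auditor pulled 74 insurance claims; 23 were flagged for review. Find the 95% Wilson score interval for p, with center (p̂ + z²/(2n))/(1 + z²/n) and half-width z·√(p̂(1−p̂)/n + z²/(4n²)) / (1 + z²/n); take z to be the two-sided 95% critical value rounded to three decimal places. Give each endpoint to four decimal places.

(0.2169, 0.4234)

p̂ = 23/74 = 0.31081; z = 1.960, so z² = 3.841600.
Denominator 1 + z²/n = 1 + 3.841600/74 = 1.051914.
Adjusted center: (0.31081 + z²/(2n))/1.051914 = 0.32015.
Radicand: p̂(1−p̂)/n + z²/(4n²) = 0.002894695 + 0.000175383 = 0.003070078.
Half-width = z·√(radicand)/denom = 1.960·0.055408/1.051914 = 0.10324.
Interval: 0.32015 ± 0.10324 → (0.2169, 0.4234).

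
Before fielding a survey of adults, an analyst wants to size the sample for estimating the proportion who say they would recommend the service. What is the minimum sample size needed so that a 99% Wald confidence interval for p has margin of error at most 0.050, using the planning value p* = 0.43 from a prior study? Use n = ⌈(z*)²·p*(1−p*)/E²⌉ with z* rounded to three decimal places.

n = 651

For 99% confidence, z* = 2.576.
p*(1−p*) = 0.43·0.57 = 0.2451.
Required n before rounding: 6.635776 × 0.2451 / 0.050² = 650.571.
Rounding up, n = 651.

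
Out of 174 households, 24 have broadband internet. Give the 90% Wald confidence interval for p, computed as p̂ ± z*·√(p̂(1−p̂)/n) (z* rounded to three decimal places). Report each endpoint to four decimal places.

(0.0949, 0.1809)

Sample proportion p̂ = 24/174 = 0.13793.
Standard error of p̂: √(0.118906/174) = √0.000683368 = 0.026141.
For 90% confidence, z* = 1.645.
Margin = 1.645·0.026141 = 0.04300.
CI: 0.13793 ± 0.04300 = (0.0949, 0.1809).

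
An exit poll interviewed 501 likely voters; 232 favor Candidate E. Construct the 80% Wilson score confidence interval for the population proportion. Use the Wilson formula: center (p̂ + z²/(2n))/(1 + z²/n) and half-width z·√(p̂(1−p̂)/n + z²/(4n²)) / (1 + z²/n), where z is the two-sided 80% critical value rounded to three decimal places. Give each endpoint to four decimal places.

(0.4347, 0.4917)

Here p̂ = 232/501 = 0.46307 and z = 1.282 (z² = 1.643524).
1 + z²/n = 1.003280.
Adjusted center: (0.46307 + z²/(2n))/1.003280 = 0.46319.
Radicand: p̂(1−p̂)/n + z²/(4n²) = 0.000496280 + 0.000001637 = 0.000497917.
Half-width = z·√(radicand)/denom = 1.282·0.022314/1.003280 = 0.02851.
CI: 0.46319 ± 0.02851 = (0.4347, 0.4917).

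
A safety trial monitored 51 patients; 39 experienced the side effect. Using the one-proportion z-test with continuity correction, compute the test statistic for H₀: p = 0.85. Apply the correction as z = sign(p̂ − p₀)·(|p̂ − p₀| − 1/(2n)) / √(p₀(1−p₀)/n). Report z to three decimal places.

z = -1.510

With x = 39 successes in n = 51, p̂ = 0.76471. p̂ − p₀ = -0.085294.
Continuity correction 1/(2n) = 1/102 = 0.009804.
Corrected numerator: |-0.085294| − 0.009804 = 0.075490.
Null standard error: √(0.85·0.15/51) = √0.002500000 = 0.050000.
z = −0.075490/0.050000 = -1.510.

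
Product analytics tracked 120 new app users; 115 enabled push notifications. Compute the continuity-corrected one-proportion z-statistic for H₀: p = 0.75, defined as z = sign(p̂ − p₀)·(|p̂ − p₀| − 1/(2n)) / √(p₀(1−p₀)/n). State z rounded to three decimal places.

With x = 115 successes in n = 120, p̂ = 0.95833. p̂ − p₀ = 0.208333.
1/(2n) = 0.004167.
Corrected numerator: |0.208333| − 0.004167 = 0.204166.
SE₀ = √(0.75·0.25/120) = 0.039528.
z = (+)0.204166/0.039528 = 5.165.

z = 5.165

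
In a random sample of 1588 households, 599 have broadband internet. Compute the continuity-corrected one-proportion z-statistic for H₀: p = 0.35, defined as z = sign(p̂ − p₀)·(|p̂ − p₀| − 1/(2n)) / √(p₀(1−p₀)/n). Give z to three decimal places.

With x = 599 successes in n = 1588, p̂ = 0.37720. p̂ − p₀ = 0.027204.
Continuity correction 1/(2n) = 1/3176 = 0.000315.
Corrected numerator: |0.027204| − 0.000315 = 0.026889.
Under H₀, SE = √(p₀(1−p₀)/n) = √(0.35·0.65/1588) = √0.000143262 = 0.011969.
z = (+)0.026889/0.011969 = 2.247.

z = 2.247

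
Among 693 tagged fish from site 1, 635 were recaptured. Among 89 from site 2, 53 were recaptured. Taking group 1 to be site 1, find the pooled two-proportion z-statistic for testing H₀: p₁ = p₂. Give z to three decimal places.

p̂₁ = 635/693 = 0.91631, p̂₂ = 53/89 = 0.59551.
Pooling: p̂ = 688/782 = 0.87980.
Pooled SE = √[0.1057555·0.01267896] ≈ 0.036618.
z = 0.32080/0.036618 = 8.761.

z = 8.761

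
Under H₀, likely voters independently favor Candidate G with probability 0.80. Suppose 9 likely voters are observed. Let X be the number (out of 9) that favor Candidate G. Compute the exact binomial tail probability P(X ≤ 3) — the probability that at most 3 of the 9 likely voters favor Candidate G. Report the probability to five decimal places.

P = 0.00307

X ~ Binomial(n=9, p=0.80).
P(X ≤ 3) = C(9,0)·0.80^0·0.20^9 + C(9,1)·0.80^1·0.20^8 + C(9,2)·0.80^2·0.20^7 + C(9,3)·0.80^3·0.20^6.
= 0.000001 + 0.000018 + 0.000295 + 0.002753 = 0.00307.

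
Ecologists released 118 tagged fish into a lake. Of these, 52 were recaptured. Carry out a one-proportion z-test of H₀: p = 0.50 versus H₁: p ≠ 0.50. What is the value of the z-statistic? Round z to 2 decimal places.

With x = 52 successes in n = 118, p̂ = 0.44068.
SE₀ = √(0.50·0.50/118) = 0.046029.
z = (p̂ − p₀)/SE = (0.44068 − 0.50)/0.046029 = -1.29.

z = -1.29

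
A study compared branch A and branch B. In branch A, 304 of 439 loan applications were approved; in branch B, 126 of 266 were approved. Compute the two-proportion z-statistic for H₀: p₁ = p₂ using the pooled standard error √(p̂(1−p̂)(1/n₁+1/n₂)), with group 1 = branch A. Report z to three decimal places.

z = 5.773

Sample proportions: p̂₁ = 304/439 = 0.69248 and p̂₂ = 126/266 = 0.47368.
Pooling: p̂ = 430/705 = 0.60993.
SE = √[p̂(1−p̂)(1/n₁+1/n₂)] = √[0.60993·0.39007·(1/439+1/266)] ≈ 0.037899.
z = 0.21880/0.037899 = 5.773.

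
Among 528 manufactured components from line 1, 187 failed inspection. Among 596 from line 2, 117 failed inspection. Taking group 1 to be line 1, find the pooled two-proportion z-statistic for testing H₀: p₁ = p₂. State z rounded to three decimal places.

z = 5.946

p̂₁ = 187/528 = 0.35417, p̂₂ = 117/596 = 0.19631.
Pooled p̂ = (187+117)/(528+596) = 304/1124 = 0.27046.
SE = √[p̂(1−p̂)(1/n₁+1/n₂)] = √[0.27046·0.72954·(1/528+1/596)] ≈ 0.026547.
z = (p̂₁ − p̂₂)/SE = (0.35417 − 0.19631)/0.026547 = 0.15786/0.026547 = 5.946.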